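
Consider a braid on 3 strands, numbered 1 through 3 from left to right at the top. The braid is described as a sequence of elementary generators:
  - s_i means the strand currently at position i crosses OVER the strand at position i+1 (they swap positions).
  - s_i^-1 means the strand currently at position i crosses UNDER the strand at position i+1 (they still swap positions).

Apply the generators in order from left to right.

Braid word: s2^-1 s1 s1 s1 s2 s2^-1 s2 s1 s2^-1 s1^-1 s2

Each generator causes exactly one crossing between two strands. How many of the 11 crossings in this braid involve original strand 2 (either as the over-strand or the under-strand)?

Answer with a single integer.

Answer: 7

Derivation:
Gen 1: crossing 2x3. Involves strand 2? yes. Count so far: 1
Gen 2: crossing 1x3. Involves strand 2? no. Count so far: 1
Gen 3: crossing 3x1. Involves strand 2? no. Count so far: 1
Gen 4: crossing 1x3. Involves strand 2? no. Count so far: 1
Gen 5: crossing 1x2. Involves strand 2? yes. Count so far: 2
Gen 6: crossing 2x1. Involves strand 2? yes. Count so far: 3
Gen 7: crossing 1x2. Involves strand 2? yes. Count so far: 4
Gen 8: crossing 3x2. Involves strand 2? yes. Count so far: 5
Gen 9: crossing 3x1. Involves strand 2? no. Count so far: 5
Gen 10: crossing 2x1. Involves strand 2? yes. Count so far: 6
Gen 11: crossing 2x3. Involves strand 2? yes. Count so far: 7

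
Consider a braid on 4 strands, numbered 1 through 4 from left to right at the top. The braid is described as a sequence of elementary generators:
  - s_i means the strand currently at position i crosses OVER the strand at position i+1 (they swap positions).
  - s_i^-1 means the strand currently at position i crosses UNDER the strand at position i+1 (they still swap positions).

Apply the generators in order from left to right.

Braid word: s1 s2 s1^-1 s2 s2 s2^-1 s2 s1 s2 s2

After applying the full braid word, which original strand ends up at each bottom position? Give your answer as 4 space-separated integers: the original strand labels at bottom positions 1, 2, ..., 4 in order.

Gen 1 (s1): strand 1 crosses over strand 2. Perm now: [2 1 3 4]
Gen 2 (s2): strand 1 crosses over strand 3. Perm now: [2 3 1 4]
Gen 3 (s1^-1): strand 2 crosses under strand 3. Perm now: [3 2 1 4]
Gen 4 (s2): strand 2 crosses over strand 1. Perm now: [3 1 2 4]
Gen 5 (s2): strand 1 crosses over strand 2. Perm now: [3 2 1 4]
Gen 6 (s2^-1): strand 2 crosses under strand 1. Perm now: [3 1 2 4]
Gen 7 (s2): strand 1 crosses over strand 2. Perm now: [3 2 1 4]
Gen 8 (s1): strand 3 crosses over strand 2. Perm now: [2 3 1 4]
Gen 9 (s2): strand 3 crosses over strand 1. Perm now: [2 1 3 4]
Gen 10 (s2): strand 1 crosses over strand 3. Perm now: [2 3 1 4]

Answer: 2 3 1 4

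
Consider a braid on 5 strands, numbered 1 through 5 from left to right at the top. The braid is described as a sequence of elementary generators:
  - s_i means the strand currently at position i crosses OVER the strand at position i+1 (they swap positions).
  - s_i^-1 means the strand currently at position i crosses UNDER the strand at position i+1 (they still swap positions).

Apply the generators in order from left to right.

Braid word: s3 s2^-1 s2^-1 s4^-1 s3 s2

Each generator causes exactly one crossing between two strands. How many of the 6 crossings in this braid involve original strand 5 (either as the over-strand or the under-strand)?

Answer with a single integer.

Gen 1: crossing 3x4. Involves strand 5? no. Count so far: 0
Gen 2: crossing 2x4. Involves strand 5? no. Count so far: 0
Gen 3: crossing 4x2. Involves strand 5? no. Count so far: 0
Gen 4: crossing 3x5. Involves strand 5? yes. Count so far: 1
Gen 5: crossing 4x5. Involves strand 5? yes. Count so far: 2
Gen 6: crossing 2x5. Involves strand 5? yes. Count so far: 3

Answer: 3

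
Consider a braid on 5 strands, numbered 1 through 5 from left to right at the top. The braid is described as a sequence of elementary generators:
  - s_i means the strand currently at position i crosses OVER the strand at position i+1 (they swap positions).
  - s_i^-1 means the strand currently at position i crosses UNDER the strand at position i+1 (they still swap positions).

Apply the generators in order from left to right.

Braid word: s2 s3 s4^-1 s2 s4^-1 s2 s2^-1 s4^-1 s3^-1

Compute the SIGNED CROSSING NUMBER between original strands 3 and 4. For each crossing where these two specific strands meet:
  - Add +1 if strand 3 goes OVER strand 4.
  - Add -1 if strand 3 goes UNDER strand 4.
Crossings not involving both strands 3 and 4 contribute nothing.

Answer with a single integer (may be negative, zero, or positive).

Answer: -1

Derivation:
Gen 1: crossing 2x3. Both 3&4? no. Sum: 0
Gen 2: crossing 2x4. Both 3&4? no. Sum: 0
Gen 3: crossing 2x5. Both 3&4? no. Sum: 0
Gen 4: 3 over 4. Both 3&4? yes. Contrib: +1. Sum: 1
Gen 5: crossing 5x2. Both 3&4? no. Sum: 1
Gen 6: 4 over 3. Both 3&4? yes. Contrib: -1. Sum: 0
Gen 7: 3 under 4. Both 3&4? yes. Contrib: -1. Sum: -1
Gen 8: crossing 2x5. Both 3&4? no. Sum: -1
Gen 9: crossing 3x5. Both 3&4? no. Sum: -1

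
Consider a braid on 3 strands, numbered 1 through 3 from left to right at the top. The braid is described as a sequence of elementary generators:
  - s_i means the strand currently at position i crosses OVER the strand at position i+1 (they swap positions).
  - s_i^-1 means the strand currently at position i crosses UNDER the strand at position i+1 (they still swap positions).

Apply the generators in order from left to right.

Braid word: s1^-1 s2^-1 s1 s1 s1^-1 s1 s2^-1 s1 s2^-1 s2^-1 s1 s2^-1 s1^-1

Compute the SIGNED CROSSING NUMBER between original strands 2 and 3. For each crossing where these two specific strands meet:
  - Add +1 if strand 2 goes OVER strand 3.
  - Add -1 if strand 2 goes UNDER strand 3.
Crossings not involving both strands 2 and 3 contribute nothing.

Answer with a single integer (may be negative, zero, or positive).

Answer: -3

Derivation:
Gen 1: crossing 1x2. Both 2&3? no. Sum: 0
Gen 2: crossing 1x3. Both 2&3? no. Sum: 0
Gen 3: 2 over 3. Both 2&3? yes. Contrib: +1. Sum: 1
Gen 4: 3 over 2. Both 2&3? yes. Contrib: -1. Sum: 0
Gen 5: 2 under 3. Both 2&3? yes. Contrib: -1. Sum: -1
Gen 6: 3 over 2. Both 2&3? yes. Contrib: -1. Sum: -2
Gen 7: crossing 3x1. Both 2&3? no. Sum: -2
Gen 8: crossing 2x1. Both 2&3? no. Sum: -2
Gen 9: 2 under 3. Both 2&3? yes. Contrib: -1. Sum: -3
Gen 10: 3 under 2. Both 2&3? yes. Contrib: +1. Sum: -2
Gen 11: crossing 1x2. Both 2&3? no. Sum: -2
Gen 12: crossing 1x3. Both 2&3? no. Sum: -2
Gen 13: 2 under 3. Both 2&3? yes. Contrib: -1. Sum: -3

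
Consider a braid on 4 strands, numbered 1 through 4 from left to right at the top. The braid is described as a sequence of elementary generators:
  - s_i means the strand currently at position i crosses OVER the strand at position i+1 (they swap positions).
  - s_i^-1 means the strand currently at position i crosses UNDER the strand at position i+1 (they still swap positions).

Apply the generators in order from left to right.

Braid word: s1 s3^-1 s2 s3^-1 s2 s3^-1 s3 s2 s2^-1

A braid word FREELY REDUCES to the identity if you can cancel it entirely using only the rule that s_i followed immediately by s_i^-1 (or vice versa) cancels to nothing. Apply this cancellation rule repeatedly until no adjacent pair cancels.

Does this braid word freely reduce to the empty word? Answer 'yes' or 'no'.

Gen 1 (s1): push. Stack: [s1]
Gen 2 (s3^-1): push. Stack: [s1 s3^-1]
Gen 3 (s2): push. Stack: [s1 s3^-1 s2]
Gen 4 (s3^-1): push. Stack: [s1 s3^-1 s2 s3^-1]
Gen 5 (s2): push. Stack: [s1 s3^-1 s2 s3^-1 s2]
Gen 6 (s3^-1): push. Stack: [s1 s3^-1 s2 s3^-1 s2 s3^-1]
Gen 7 (s3): cancels prior s3^-1. Stack: [s1 s3^-1 s2 s3^-1 s2]
Gen 8 (s2): push. Stack: [s1 s3^-1 s2 s3^-1 s2 s2]
Gen 9 (s2^-1): cancels prior s2. Stack: [s1 s3^-1 s2 s3^-1 s2]
Reduced word: s1 s3^-1 s2 s3^-1 s2

Answer: no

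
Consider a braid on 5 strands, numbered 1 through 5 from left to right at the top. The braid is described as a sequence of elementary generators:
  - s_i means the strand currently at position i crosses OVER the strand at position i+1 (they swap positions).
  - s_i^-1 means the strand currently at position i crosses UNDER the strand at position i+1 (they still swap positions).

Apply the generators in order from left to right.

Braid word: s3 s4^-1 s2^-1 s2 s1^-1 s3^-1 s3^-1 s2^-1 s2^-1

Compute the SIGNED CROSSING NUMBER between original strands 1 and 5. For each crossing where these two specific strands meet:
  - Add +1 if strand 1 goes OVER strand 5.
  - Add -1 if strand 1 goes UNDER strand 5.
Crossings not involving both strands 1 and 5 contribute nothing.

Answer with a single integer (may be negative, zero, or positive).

Answer: 0

Derivation:
Gen 1: crossing 3x4. Both 1&5? no. Sum: 0
Gen 2: crossing 3x5. Both 1&5? no. Sum: 0
Gen 3: crossing 2x4. Both 1&5? no. Sum: 0
Gen 4: crossing 4x2. Both 1&5? no. Sum: 0
Gen 5: crossing 1x2. Both 1&5? no. Sum: 0
Gen 6: crossing 4x5. Both 1&5? no. Sum: 0
Gen 7: crossing 5x4. Both 1&5? no. Sum: 0
Gen 8: crossing 1x4. Both 1&5? no. Sum: 0
Gen 9: crossing 4x1. Both 1&5? no. Sum: 0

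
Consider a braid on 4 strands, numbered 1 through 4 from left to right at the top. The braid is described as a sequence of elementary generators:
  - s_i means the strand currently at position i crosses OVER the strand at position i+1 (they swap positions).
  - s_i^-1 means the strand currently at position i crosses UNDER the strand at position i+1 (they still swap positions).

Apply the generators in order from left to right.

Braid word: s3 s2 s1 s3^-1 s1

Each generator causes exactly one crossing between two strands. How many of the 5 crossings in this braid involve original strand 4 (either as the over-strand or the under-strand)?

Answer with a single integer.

Answer: 4

Derivation:
Gen 1: crossing 3x4. Involves strand 4? yes. Count so far: 1
Gen 2: crossing 2x4. Involves strand 4? yes. Count so far: 2
Gen 3: crossing 1x4. Involves strand 4? yes. Count so far: 3
Gen 4: crossing 2x3. Involves strand 4? no. Count so far: 3
Gen 5: crossing 4x1. Involves strand 4? yes. Count so far: 4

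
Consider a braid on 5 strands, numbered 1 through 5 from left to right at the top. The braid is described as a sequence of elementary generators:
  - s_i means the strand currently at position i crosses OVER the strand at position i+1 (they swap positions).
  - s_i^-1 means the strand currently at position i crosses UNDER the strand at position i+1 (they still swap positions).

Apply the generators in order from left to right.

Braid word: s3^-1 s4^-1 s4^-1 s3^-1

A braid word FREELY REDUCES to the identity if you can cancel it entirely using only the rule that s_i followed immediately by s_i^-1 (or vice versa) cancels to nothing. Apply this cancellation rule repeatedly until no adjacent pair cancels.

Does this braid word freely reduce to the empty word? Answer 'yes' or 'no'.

Answer: no

Derivation:
Gen 1 (s3^-1): push. Stack: [s3^-1]
Gen 2 (s4^-1): push. Stack: [s3^-1 s4^-1]
Gen 3 (s4^-1): push. Stack: [s3^-1 s4^-1 s4^-1]
Gen 4 (s3^-1): push. Stack: [s3^-1 s4^-1 s4^-1 s3^-1]
Reduced word: s3^-1 s4^-1 s4^-1 s3^-1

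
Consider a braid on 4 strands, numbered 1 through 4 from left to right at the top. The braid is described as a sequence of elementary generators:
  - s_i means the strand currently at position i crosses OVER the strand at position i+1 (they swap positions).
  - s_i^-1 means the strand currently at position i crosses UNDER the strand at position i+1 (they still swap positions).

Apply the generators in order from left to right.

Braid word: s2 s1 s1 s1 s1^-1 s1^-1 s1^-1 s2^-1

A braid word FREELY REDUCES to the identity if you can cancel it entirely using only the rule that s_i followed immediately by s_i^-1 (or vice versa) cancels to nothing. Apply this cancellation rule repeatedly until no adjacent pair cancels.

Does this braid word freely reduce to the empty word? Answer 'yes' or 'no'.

Answer: yes

Derivation:
Gen 1 (s2): push. Stack: [s2]
Gen 2 (s1): push. Stack: [s2 s1]
Gen 3 (s1): push. Stack: [s2 s1 s1]
Gen 4 (s1): push. Stack: [s2 s1 s1 s1]
Gen 5 (s1^-1): cancels prior s1. Stack: [s2 s1 s1]
Gen 6 (s1^-1): cancels prior s1. Stack: [s2 s1]
Gen 7 (s1^-1): cancels prior s1. Stack: [s2]
Gen 8 (s2^-1): cancels prior s2. Stack: []
Reduced word: (empty)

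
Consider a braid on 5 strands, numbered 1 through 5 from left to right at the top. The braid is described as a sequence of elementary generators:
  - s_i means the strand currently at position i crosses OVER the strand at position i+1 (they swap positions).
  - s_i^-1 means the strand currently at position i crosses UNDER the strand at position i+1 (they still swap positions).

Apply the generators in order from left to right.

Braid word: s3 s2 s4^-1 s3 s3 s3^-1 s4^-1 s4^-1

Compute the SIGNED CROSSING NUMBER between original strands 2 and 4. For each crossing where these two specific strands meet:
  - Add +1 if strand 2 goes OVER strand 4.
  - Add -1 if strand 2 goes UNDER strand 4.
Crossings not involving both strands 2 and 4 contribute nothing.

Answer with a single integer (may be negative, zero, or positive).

Answer: 1

Derivation:
Gen 1: crossing 3x4. Both 2&4? no. Sum: 0
Gen 2: 2 over 4. Both 2&4? yes. Contrib: +1. Sum: 1
Gen 3: crossing 3x5. Both 2&4? no. Sum: 1
Gen 4: crossing 2x5. Both 2&4? no. Sum: 1
Gen 5: crossing 5x2. Both 2&4? no. Sum: 1
Gen 6: crossing 2x5. Both 2&4? no. Sum: 1
Gen 7: crossing 2x3. Both 2&4? no. Sum: 1
Gen 8: crossing 3x2. Both 2&4? no. Sum: 1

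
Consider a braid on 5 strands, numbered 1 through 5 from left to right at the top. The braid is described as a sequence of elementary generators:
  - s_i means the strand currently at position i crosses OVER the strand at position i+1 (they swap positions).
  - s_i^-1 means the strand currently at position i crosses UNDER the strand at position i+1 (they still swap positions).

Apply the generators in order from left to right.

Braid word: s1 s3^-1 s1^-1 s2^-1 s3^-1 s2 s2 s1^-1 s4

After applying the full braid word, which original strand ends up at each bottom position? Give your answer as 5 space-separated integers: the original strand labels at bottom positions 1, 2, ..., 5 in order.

Gen 1 (s1): strand 1 crosses over strand 2. Perm now: [2 1 3 4 5]
Gen 2 (s3^-1): strand 3 crosses under strand 4. Perm now: [2 1 4 3 5]
Gen 3 (s1^-1): strand 2 crosses under strand 1. Perm now: [1 2 4 3 5]
Gen 4 (s2^-1): strand 2 crosses under strand 4. Perm now: [1 4 2 3 5]
Gen 5 (s3^-1): strand 2 crosses under strand 3. Perm now: [1 4 3 2 5]
Gen 6 (s2): strand 4 crosses over strand 3. Perm now: [1 3 4 2 5]
Gen 7 (s2): strand 3 crosses over strand 4. Perm now: [1 4 3 2 5]
Gen 8 (s1^-1): strand 1 crosses under strand 4. Perm now: [4 1 3 2 5]
Gen 9 (s4): strand 2 crosses over strand 5. Perm now: [4 1 3 5 2]

Answer: 4 1 3 5 2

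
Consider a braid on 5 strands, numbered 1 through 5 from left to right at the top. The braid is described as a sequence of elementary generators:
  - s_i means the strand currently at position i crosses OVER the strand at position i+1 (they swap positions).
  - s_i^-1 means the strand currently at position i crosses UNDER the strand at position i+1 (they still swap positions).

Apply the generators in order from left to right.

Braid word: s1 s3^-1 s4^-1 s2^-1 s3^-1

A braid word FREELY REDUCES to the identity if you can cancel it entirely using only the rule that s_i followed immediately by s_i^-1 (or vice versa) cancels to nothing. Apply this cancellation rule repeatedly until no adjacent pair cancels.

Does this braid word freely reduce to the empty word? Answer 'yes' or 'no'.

Answer: no

Derivation:
Gen 1 (s1): push. Stack: [s1]
Gen 2 (s3^-1): push. Stack: [s1 s3^-1]
Gen 3 (s4^-1): push. Stack: [s1 s3^-1 s4^-1]
Gen 4 (s2^-1): push. Stack: [s1 s3^-1 s4^-1 s2^-1]
Gen 5 (s3^-1): push. Stack: [s1 s3^-1 s4^-1 s2^-1 s3^-1]
Reduced word: s1 s3^-1 s4^-1 s2^-1 s3^-1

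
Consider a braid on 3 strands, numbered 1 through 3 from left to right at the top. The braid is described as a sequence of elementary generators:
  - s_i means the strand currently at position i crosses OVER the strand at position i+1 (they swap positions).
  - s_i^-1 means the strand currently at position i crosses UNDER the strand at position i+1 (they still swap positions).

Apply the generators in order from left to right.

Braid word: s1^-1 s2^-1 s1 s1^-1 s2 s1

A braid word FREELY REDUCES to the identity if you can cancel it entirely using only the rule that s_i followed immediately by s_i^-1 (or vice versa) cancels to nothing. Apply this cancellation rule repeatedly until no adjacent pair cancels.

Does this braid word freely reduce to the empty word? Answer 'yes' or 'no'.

Gen 1 (s1^-1): push. Stack: [s1^-1]
Gen 2 (s2^-1): push. Stack: [s1^-1 s2^-1]
Gen 3 (s1): push. Stack: [s1^-1 s2^-1 s1]
Gen 4 (s1^-1): cancels prior s1. Stack: [s1^-1 s2^-1]
Gen 5 (s2): cancels prior s2^-1. Stack: [s1^-1]
Gen 6 (s1): cancels prior s1^-1. Stack: []
Reduced word: (empty)

Answer: yes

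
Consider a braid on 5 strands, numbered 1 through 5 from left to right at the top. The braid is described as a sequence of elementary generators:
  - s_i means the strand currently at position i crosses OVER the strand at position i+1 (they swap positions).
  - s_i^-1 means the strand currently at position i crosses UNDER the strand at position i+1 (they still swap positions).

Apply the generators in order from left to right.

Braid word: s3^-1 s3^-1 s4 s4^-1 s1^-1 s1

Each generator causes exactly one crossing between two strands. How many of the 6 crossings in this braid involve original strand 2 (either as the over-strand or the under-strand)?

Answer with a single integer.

Answer: 2

Derivation:
Gen 1: crossing 3x4. Involves strand 2? no. Count so far: 0
Gen 2: crossing 4x3. Involves strand 2? no. Count so far: 0
Gen 3: crossing 4x5. Involves strand 2? no. Count so far: 0
Gen 4: crossing 5x4. Involves strand 2? no. Count so far: 0
Gen 5: crossing 1x2. Involves strand 2? yes. Count so far: 1
Gen 6: crossing 2x1. Involves strand 2? yes. Count so far: 2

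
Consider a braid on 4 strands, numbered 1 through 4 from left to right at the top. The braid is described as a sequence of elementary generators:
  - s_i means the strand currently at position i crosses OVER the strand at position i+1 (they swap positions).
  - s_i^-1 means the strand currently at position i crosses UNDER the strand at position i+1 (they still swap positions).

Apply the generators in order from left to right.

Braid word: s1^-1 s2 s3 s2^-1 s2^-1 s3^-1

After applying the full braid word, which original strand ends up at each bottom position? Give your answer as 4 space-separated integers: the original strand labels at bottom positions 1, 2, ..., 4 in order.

Answer: 2 3 1 4

Derivation:
Gen 1 (s1^-1): strand 1 crosses under strand 2. Perm now: [2 1 3 4]
Gen 2 (s2): strand 1 crosses over strand 3. Perm now: [2 3 1 4]
Gen 3 (s3): strand 1 crosses over strand 4. Perm now: [2 3 4 1]
Gen 4 (s2^-1): strand 3 crosses under strand 4. Perm now: [2 4 3 1]
Gen 5 (s2^-1): strand 4 crosses under strand 3. Perm now: [2 3 4 1]
Gen 6 (s3^-1): strand 4 crosses under strand 1. Perm now: [2 3 1 4]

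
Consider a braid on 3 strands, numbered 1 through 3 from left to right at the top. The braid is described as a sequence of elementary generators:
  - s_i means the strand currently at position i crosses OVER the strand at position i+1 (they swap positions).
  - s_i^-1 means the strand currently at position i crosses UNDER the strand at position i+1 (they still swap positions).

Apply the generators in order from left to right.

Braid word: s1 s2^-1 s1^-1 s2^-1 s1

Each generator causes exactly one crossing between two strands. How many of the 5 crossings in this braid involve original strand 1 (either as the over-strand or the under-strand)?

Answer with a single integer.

Answer: 4

Derivation:
Gen 1: crossing 1x2. Involves strand 1? yes. Count so far: 1
Gen 2: crossing 1x3. Involves strand 1? yes. Count so far: 2
Gen 3: crossing 2x3. Involves strand 1? no. Count so far: 2
Gen 4: crossing 2x1. Involves strand 1? yes. Count so far: 3
Gen 5: crossing 3x1. Involves strand 1? yes. Count so far: 4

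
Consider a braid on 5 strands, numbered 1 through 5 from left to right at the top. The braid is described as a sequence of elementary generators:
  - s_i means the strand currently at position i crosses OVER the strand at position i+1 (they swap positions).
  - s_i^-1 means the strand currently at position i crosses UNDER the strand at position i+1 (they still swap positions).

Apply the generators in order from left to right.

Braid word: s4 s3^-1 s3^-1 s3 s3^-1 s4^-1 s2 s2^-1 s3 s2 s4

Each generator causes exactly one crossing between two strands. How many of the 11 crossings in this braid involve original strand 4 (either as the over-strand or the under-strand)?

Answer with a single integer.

Answer: 4

Derivation:
Gen 1: crossing 4x5. Involves strand 4? yes. Count so far: 1
Gen 2: crossing 3x5. Involves strand 4? no. Count so far: 1
Gen 3: crossing 5x3. Involves strand 4? no. Count so far: 1
Gen 4: crossing 3x5. Involves strand 4? no. Count so far: 1
Gen 5: crossing 5x3. Involves strand 4? no. Count so far: 1
Gen 6: crossing 5x4. Involves strand 4? yes. Count so far: 2
Gen 7: crossing 2x3. Involves strand 4? no. Count so far: 2
Gen 8: crossing 3x2. Involves strand 4? no. Count so far: 2
Gen 9: crossing 3x4. Involves strand 4? yes. Count so far: 3
Gen 10: crossing 2x4. Involves strand 4? yes. Count so far: 4
Gen 11: crossing 3x5. Involves strand 4? no. Count so far: 4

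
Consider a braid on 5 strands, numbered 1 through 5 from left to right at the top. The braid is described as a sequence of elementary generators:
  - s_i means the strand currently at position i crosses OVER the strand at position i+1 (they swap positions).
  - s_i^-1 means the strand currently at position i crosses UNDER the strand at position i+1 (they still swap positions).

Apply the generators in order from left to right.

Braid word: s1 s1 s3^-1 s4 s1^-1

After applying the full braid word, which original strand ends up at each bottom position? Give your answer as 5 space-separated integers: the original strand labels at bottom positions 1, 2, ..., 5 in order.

Gen 1 (s1): strand 1 crosses over strand 2. Perm now: [2 1 3 4 5]
Gen 2 (s1): strand 2 crosses over strand 1. Perm now: [1 2 3 4 5]
Gen 3 (s3^-1): strand 3 crosses under strand 4. Perm now: [1 2 4 3 5]
Gen 4 (s4): strand 3 crosses over strand 5. Perm now: [1 2 4 5 3]
Gen 5 (s1^-1): strand 1 crosses under strand 2. Perm now: [2 1 4 5 3]

Answer: 2 1 4 5 3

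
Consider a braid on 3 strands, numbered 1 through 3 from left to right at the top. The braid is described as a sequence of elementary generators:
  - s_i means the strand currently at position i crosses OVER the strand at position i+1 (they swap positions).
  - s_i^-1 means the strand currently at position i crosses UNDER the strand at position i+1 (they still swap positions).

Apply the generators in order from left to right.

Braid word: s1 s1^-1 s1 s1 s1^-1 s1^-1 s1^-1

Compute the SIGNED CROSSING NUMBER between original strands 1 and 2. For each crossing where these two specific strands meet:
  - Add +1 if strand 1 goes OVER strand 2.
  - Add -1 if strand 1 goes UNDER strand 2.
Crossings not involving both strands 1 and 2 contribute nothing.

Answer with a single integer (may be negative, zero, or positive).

Answer: 1

Derivation:
Gen 1: 1 over 2. Both 1&2? yes. Contrib: +1. Sum: 1
Gen 2: 2 under 1. Both 1&2? yes. Contrib: +1. Sum: 2
Gen 3: 1 over 2. Both 1&2? yes. Contrib: +1. Sum: 3
Gen 4: 2 over 1. Both 1&2? yes. Contrib: -1. Sum: 2
Gen 5: 1 under 2. Both 1&2? yes. Contrib: -1. Sum: 1
Gen 6: 2 under 1. Both 1&2? yes. Contrib: +1. Sum: 2
Gen 7: 1 under 2. Both 1&2? yes. Contrib: -1. Sum: 1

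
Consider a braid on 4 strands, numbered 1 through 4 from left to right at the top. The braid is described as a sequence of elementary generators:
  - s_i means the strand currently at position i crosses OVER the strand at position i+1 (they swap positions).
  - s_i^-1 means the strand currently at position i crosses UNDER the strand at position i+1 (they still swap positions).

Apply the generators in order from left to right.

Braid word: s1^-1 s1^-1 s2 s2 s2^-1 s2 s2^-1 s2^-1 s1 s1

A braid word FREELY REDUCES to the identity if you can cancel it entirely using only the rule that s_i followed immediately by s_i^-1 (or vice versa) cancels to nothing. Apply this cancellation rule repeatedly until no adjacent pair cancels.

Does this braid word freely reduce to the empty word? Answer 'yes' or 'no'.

Gen 1 (s1^-1): push. Stack: [s1^-1]
Gen 2 (s1^-1): push. Stack: [s1^-1 s1^-1]
Gen 3 (s2): push. Stack: [s1^-1 s1^-1 s2]
Gen 4 (s2): push. Stack: [s1^-1 s1^-1 s2 s2]
Gen 5 (s2^-1): cancels prior s2. Stack: [s1^-1 s1^-1 s2]
Gen 6 (s2): push. Stack: [s1^-1 s1^-1 s2 s2]
Gen 7 (s2^-1): cancels prior s2. Stack: [s1^-1 s1^-1 s2]
Gen 8 (s2^-1): cancels prior s2. Stack: [s1^-1 s1^-1]
Gen 9 (s1): cancels prior s1^-1. Stack: [s1^-1]
Gen 10 (s1): cancels prior s1^-1. Stack: []
Reduced word: (empty)

Answer: yes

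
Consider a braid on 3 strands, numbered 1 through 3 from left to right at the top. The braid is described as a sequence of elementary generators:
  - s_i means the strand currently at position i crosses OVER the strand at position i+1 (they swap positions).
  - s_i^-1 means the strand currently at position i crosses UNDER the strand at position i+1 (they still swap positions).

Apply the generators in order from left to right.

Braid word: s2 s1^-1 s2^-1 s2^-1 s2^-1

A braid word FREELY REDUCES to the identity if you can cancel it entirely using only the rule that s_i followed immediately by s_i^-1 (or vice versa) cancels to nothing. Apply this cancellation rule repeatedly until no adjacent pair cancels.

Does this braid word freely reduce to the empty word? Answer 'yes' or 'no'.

Gen 1 (s2): push. Stack: [s2]
Gen 2 (s1^-1): push. Stack: [s2 s1^-1]
Gen 3 (s2^-1): push. Stack: [s2 s1^-1 s2^-1]
Gen 4 (s2^-1): push. Stack: [s2 s1^-1 s2^-1 s2^-1]
Gen 5 (s2^-1): push. Stack: [s2 s1^-1 s2^-1 s2^-1 s2^-1]
Reduced word: s2 s1^-1 s2^-1 s2^-1 s2^-1

Answer: no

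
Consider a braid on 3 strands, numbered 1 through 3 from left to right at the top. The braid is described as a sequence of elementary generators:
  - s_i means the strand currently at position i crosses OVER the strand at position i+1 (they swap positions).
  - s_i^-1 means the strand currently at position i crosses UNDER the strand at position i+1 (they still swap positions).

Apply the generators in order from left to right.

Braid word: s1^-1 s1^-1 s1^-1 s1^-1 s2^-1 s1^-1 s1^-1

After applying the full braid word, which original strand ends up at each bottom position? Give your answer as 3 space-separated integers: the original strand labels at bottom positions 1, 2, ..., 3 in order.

Answer: 1 3 2

Derivation:
Gen 1 (s1^-1): strand 1 crosses under strand 2. Perm now: [2 1 3]
Gen 2 (s1^-1): strand 2 crosses under strand 1. Perm now: [1 2 3]
Gen 3 (s1^-1): strand 1 crosses under strand 2. Perm now: [2 1 3]
Gen 4 (s1^-1): strand 2 crosses under strand 1. Perm now: [1 2 3]
Gen 5 (s2^-1): strand 2 crosses under strand 3. Perm now: [1 3 2]
Gen 6 (s1^-1): strand 1 crosses under strand 3. Perm now: [3 1 2]
Gen 7 (s1^-1): strand 3 crosses under strand 1. Perm now: [1 3 2]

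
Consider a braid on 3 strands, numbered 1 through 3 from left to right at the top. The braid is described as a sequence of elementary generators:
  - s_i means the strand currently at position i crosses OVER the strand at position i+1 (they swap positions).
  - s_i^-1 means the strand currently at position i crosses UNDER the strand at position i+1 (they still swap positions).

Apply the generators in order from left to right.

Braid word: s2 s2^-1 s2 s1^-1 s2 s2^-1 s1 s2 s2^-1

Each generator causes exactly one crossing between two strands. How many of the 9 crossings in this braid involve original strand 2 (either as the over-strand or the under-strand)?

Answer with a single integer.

Gen 1: crossing 2x3. Involves strand 2? yes. Count so far: 1
Gen 2: crossing 3x2. Involves strand 2? yes. Count so far: 2
Gen 3: crossing 2x3. Involves strand 2? yes. Count so far: 3
Gen 4: crossing 1x3. Involves strand 2? no. Count so far: 3
Gen 5: crossing 1x2. Involves strand 2? yes. Count so far: 4
Gen 6: crossing 2x1. Involves strand 2? yes. Count so far: 5
Gen 7: crossing 3x1. Involves strand 2? no. Count so far: 5
Gen 8: crossing 3x2. Involves strand 2? yes. Count so far: 6
Gen 9: crossing 2x3. Involves strand 2? yes. Count so far: 7

Answer: 7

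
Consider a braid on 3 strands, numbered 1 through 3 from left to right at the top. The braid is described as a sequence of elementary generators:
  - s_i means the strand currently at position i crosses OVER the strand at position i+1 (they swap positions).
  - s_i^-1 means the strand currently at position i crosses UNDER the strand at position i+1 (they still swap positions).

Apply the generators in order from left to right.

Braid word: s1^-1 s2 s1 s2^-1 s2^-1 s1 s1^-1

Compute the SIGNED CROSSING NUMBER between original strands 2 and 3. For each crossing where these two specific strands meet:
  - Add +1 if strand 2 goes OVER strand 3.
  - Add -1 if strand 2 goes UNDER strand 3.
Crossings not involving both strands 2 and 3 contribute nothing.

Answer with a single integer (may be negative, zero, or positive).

Answer: -1

Derivation:
Gen 1: crossing 1x2. Both 2&3? no. Sum: 0
Gen 2: crossing 1x3. Both 2&3? no. Sum: 0
Gen 3: 2 over 3. Both 2&3? yes. Contrib: +1. Sum: 1
Gen 4: crossing 2x1. Both 2&3? no. Sum: 1
Gen 5: crossing 1x2. Both 2&3? no. Sum: 1
Gen 6: 3 over 2. Both 2&3? yes. Contrib: -1. Sum: 0
Gen 7: 2 under 3. Both 2&3? yes. Contrib: -1. Sum: -1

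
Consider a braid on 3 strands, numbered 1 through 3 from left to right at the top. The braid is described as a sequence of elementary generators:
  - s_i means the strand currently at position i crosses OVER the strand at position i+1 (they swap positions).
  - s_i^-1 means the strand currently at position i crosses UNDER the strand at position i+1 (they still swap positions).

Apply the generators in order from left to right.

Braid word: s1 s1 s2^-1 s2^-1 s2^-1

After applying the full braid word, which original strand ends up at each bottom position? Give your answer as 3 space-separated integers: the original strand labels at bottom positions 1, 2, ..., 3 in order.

Gen 1 (s1): strand 1 crosses over strand 2. Perm now: [2 1 3]
Gen 2 (s1): strand 2 crosses over strand 1. Perm now: [1 2 3]
Gen 3 (s2^-1): strand 2 crosses under strand 3. Perm now: [1 3 2]
Gen 4 (s2^-1): strand 3 crosses under strand 2. Perm now: [1 2 3]
Gen 5 (s2^-1): strand 2 crosses under strand 3. Perm now: [1 3 2]

Answer: 1 3 2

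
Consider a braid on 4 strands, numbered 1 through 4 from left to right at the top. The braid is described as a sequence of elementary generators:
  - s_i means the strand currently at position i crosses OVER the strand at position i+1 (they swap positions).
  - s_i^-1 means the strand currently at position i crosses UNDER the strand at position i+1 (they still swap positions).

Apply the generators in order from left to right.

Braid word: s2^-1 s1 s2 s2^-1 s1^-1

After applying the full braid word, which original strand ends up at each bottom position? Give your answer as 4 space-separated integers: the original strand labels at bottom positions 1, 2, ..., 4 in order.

Gen 1 (s2^-1): strand 2 crosses under strand 3. Perm now: [1 3 2 4]
Gen 2 (s1): strand 1 crosses over strand 3. Perm now: [3 1 2 4]
Gen 3 (s2): strand 1 crosses over strand 2. Perm now: [3 2 1 4]
Gen 4 (s2^-1): strand 2 crosses under strand 1. Perm now: [3 1 2 4]
Gen 5 (s1^-1): strand 3 crosses under strand 1. Perm now: [1 3 2 4]

Answer: 1 3 2 4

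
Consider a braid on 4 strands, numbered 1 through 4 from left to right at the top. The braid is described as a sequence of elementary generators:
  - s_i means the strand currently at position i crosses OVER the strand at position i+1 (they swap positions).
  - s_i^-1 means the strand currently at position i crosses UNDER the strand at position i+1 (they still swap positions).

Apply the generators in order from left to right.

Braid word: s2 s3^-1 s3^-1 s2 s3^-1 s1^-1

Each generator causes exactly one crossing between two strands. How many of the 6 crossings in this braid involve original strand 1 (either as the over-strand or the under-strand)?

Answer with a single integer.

Answer: 1

Derivation:
Gen 1: crossing 2x3. Involves strand 1? no. Count so far: 0
Gen 2: crossing 2x4. Involves strand 1? no. Count so far: 0
Gen 3: crossing 4x2. Involves strand 1? no. Count so far: 0
Gen 4: crossing 3x2. Involves strand 1? no. Count so far: 0
Gen 5: crossing 3x4. Involves strand 1? no. Count so far: 0
Gen 6: crossing 1x2. Involves strand 1? yes. Count so far: 1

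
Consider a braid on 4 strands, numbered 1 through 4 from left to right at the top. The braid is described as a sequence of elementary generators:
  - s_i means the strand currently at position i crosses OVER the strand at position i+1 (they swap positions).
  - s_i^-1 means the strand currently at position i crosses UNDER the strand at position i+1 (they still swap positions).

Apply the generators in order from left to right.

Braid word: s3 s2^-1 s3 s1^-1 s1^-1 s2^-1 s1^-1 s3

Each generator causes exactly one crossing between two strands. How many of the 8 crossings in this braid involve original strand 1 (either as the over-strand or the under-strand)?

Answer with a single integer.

Answer: 3

Derivation:
Gen 1: crossing 3x4. Involves strand 1? no. Count so far: 0
Gen 2: crossing 2x4. Involves strand 1? no. Count so far: 0
Gen 3: crossing 2x3. Involves strand 1? no. Count so far: 0
Gen 4: crossing 1x4. Involves strand 1? yes. Count so far: 1
Gen 5: crossing 4x1. Involves strand 1? yes. Count so far: 2
Gen 6: crossing 4x3. Involves strand 1? no. Count so far: 2
Gen 7: crossing 1x3. Involves strand 1? yes. Count so far: 3
Gen 8: crossing 4x2. Involves strand 1? no. Count so far: 3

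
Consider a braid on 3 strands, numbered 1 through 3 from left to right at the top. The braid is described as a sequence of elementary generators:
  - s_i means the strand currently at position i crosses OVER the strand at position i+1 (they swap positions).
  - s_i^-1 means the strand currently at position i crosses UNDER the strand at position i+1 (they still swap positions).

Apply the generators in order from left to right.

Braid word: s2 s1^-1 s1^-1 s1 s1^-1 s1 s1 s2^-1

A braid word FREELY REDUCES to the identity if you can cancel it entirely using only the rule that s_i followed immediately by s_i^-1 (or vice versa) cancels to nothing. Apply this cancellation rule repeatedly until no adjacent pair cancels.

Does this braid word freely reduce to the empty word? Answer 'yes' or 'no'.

Gen 1 (s2): push. Stack: [s2]
Gen 2 (s1^-1): push. Stack: [s2 s1^-1]
Gen 3 (s1^-1): push. Stack: [s2 s1^-1 s1^-1]
Gen 4 (s1): cancels prior s1^-1. Stack: [s2 s1^-1]
Gen 5 (s1^-1): push. Stack: [s2 s1^-1 s1^-1]
Gen 6 (s1): cancels prior s1^-1. Stack: [s2 s1^-1]
Gen 7 (s1): cancels prior s1^-1. Stack: [s2]
Gen 8 (s2^-1): cancels prior s2. Stack: []
Reduced word: (empty)

Answer: yes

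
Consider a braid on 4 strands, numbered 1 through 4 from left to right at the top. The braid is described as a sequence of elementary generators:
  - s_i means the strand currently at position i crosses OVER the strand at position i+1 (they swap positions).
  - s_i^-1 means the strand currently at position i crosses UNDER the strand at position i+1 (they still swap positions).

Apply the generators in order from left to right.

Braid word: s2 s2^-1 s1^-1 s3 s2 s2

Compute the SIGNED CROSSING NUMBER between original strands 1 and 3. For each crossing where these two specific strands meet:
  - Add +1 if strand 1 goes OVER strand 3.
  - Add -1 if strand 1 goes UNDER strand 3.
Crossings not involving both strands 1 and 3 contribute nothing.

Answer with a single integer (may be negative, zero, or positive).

Gen 1: crossing 2x3. Both 1&3? no. Sum: 0
Gen 2: crossing 3x2. Both 1&3? no. Sum: 0
Gen 3: crossing 1x2. Both 1&3? no. Sum: 0
Gen 4: crossing 3x4. Both 1&3? no. Sum: 0
Gen 5: crossing 1x4. Both 1&3? no. Sum: 0
Gen 6: crossing 4x1. Both 1&3? no. Sum: 0

Answer: 0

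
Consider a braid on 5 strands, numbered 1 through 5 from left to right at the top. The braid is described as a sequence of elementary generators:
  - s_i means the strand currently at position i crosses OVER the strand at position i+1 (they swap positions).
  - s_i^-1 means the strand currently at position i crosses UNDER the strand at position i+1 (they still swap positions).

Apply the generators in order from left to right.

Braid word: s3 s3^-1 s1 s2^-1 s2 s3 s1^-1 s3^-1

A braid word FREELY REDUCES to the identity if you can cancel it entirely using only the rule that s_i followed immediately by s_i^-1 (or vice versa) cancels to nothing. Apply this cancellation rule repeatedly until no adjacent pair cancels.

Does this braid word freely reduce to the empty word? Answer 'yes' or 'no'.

Answer: no

Derivation:
Gen 1 (s3): push. Stack: [s3]
Gen 2 (s3^-1): cancels prior s3. Stack: []
Gen 3 (s1): push. Stack: [s1]
Gen 4 (s2^-1): push. Stack: [s1 s2^-1]
Gen 5 (s2): cancels prior s2^-1. Stack: [s1]
Gen 6 (s3): push. Stack: [s1 s3]
Gen 7 (s1^-1): push. Stack: [s1 s3 s1^-1]
Gen 8 (s3^-1): push. Stack: [s1 s3 s1^-1 s3^-1]
Reduced word: s1 s3 s1^-1 s3^-1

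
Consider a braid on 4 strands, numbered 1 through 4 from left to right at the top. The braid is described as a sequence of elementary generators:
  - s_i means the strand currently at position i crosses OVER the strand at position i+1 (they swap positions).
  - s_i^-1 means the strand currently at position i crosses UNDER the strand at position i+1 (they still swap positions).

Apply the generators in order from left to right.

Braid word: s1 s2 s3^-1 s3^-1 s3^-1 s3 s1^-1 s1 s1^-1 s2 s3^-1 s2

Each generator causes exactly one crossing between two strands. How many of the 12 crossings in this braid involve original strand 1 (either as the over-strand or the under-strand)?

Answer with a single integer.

Gen 1: crossing 1x2. Involves strand 1? yes. Count so far: 1
Gen 2: crossing 1x3. Involves strand 1? yes. Count so far: 2
Gen 3: crossing 1x4. Involves strand 1? yes. Count so far: 3
Gen 4: crossing 4x1. Involves strand 1? yes. Count so far: 4
Gen 5: crossing 1x4. Involves strand 1? yes. Count so far: 5
Gen 6: crossing 4x1. Involves strand 1? yes. Count so far: 6
Gen 7: crossing 2x3. Involves strand 1? no. Count so far: 6
Gen 8: crossing 3x2. Involves strand 1? no. Count so far: 6
Gen 9: crossing 2x3. Involves strand 1? no. Count so far: 6
Gen 10: crossing 2x1. Involves strand 1? yes. Count so far: 7
Gen 11: crossing 2x4. Involves strand 1? no. Count so far: 7
Gen 12: crossing 1x4. Involves strand 1? yes. Count so far: 8

Answer: 8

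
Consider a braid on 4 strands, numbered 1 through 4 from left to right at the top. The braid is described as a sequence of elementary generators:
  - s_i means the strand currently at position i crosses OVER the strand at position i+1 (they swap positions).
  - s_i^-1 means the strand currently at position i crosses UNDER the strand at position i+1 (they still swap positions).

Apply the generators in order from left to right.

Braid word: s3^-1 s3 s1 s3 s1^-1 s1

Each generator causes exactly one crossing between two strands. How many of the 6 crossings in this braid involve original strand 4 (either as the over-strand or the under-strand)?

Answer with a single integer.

Answer: 3

Derivation:
Gen 1: crossing 3x4. Involves strand 4? yes. Count so far: 1
Gen 2: crossing 4x3. Involves strand 4? yes. Count so far: 2
Gen 3: crossing 1x2. Involves strand 4? no. Count so far: 2
Gen 4: crossing 3x4. Involves strand 4? yes. Count so far: 3
Gen 5: crossing 2x1. Involves strand 4? no. Count so far: 3
Gen 6: crossing 1x2. Involves strand 4? no. Count so far: 3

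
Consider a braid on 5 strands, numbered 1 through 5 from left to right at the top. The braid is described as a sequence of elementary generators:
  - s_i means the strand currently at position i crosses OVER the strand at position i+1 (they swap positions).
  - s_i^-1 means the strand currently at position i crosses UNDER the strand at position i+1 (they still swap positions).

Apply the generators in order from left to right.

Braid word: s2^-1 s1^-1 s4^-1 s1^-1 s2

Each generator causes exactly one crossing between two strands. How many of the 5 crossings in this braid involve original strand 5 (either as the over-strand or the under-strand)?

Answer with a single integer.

Answer: 1

Derivation:
Gen 1: crossing 2x3. Involves strand 5? no. Count so far: 0
Gen 2: crossing 1x3. Involves strand 5? no. Count so far: 0
Gen 3: crossing 4x5. Involves strand 5? yes. Count so far: 1
Gen 4: crossing 3x1. Involves strand 5? no. Count so far: 1
Gen 5: crossing 3x2. Involves strand 5? no. Count so far: 1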